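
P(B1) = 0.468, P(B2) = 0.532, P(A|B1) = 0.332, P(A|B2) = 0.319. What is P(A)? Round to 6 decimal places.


P(A) = P(A|B1)*P(B1) + P(A|B2)*P(B2)
P(A|B1)*P(B1) = 0.332 * 0.468 = 0.155376
P(A|B2)*P(B2) = 0.319 * 0.532 = 0.169708
P(A) = 0.155376 + 0.169708 = 0.325084

0.325084


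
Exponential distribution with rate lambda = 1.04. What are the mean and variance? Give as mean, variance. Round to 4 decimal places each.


mean = 1/lam, var = 1/lam^2
mean = 1 / 1.04 = 25/26 ≈ 0.961538
lam^2 = 1.04^2 = 1.0816
var = 1 / 1.0816 = 625/676 ≈ 0.924556

0.9615, 0.9246


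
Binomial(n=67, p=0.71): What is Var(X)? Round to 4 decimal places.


Var = n*p*(1-p) = 67 * 0.71 * 0.29 = 13.7953

13.7953


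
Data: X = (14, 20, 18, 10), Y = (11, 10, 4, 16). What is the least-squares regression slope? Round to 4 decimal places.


b = sum((xi-xbar)(yi-ybar)) / sum((xi-xbar)^2)
n = 4, xbar = 62/4 = 15.5, ybar = 41/4 = 10.25
Sxy = sum((xi-xbar)(yi-ybar)) = -49.5
Sxx = sum((xi-xbar)^2) = 59
b = Sxy / Sxx = -99/118 ≈ -0.838983

-0.8390


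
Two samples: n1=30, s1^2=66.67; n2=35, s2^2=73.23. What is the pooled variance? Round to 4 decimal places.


sp^2 = ((n1-1)*s1^2 + (n2-1)*s2^2)/(n1+n2-2)
(n1-1)*s1^2 = 29 * 66.67 = 1933.43
(n2-1)*s2^2 = 34 * 73.23 = 2489.82
numerator = 1933.43 + 2489.82 = 4423.25
n1+n2-2 = 63
sp^2 = 4423.25 / 63 = 17693/252 ≈ 70.210317

70.2103


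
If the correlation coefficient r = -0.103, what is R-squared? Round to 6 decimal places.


R^2 = r^2 = (-0.103)^2 = 0.010609

0.010609


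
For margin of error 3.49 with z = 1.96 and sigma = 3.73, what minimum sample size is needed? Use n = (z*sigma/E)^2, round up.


z*sigma/E = 1.96 * 3.73 / 3.49 = 18277/8725 ≈ 2.094785
(z*sigma/E)^2 ≈ 4.388125
round up: n = 5

5


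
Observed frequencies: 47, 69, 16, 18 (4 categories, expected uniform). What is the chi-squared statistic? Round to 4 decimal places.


chi2 = sum((O-E)^2/E), E = total/4
total = 150, E = 150/4 = 37.5
(47 - 37.5)^2 / 37.5 = 90.25 / 37.5 = 361/150 ≈ 2.406667
(69 - 37.5)^2 / 37.5 = 992.25 / 37.5 = 26.46
(16 - 37.5)^2 / 37.5 = 462.25 / 37.5 = 1849/150 ≈ 12.326667
(18 - 37.5)^2 / 37.5 = 380.25 / 37.5 = 10.14
chi2 = 154/3 ≈ 51.333333

51.3333


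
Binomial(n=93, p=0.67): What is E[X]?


E[X] = n*p = 93 * 0.67 = 62.31

62.31


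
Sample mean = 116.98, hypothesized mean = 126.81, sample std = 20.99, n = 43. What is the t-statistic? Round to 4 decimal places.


t = (xbar - mu0) / (s/sqrt(n))
xbar - mu0 = 116.98 - 126.81 = -9.83
sqrt(43) ≈ 6.55743852
s/sqrt(n) = 20.99 / 6.55743852 ≈ 3.20094499
t = -9.83 / 3.20094499 ≈ -3.070968

-3.0710


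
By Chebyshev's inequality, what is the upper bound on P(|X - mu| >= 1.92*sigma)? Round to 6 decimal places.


P <= 1/k^2
k^2 = 1.92^2 = 3.6864
1/k^2 = 1 / 3.6864 = 625/2304 ≈ 0.27126736

0.271267


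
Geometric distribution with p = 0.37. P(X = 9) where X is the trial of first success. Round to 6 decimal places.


P = (1-p)^(k-1) * p
(1-p)^(k-1) = 0.63^8 ≈ 0.02481558
P = 0.02481558 * 0.37 ≈ 0.009181764

0.009182


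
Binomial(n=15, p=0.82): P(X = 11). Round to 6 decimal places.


P = C(n,k) * p^k * (1-p)^(n-k)
C(15,11) = 1365
p^k = 0.82^11 ≈ 0.1127074
(1-p)^(n-k) = 0.18^4 = 0.00104976
P = 1365 * 0.1127074 * 0.00104976 ≈ 0.161501

0.161501


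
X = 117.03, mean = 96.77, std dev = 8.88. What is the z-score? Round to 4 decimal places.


z = (X - mu) / sigma
X - mu = 117.03 - 96.77 = 20.26
z = 20.26 / 8.88 = 1013/444 ≈ 2.281532

2.2815


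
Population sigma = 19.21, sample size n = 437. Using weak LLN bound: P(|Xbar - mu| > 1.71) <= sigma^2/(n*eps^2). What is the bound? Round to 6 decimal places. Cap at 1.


bound = min(1, sigma^2/(n*eps^2))
sigma^2 = 19.21^2 = 369.0241
n*eps^2 = 437 * 1.71^2 = 437 * 2.9241 = 1277.8317
sigma^2/(n*eps^2) = 369.0241 / 1277.8317 ≈ 0.28878928

0.288789


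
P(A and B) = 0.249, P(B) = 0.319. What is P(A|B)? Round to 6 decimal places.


P(A|B) = P(A and B) / P(B) = 0.249 / 0.319 = 249/319 ≈ 0.78056426

0.780564


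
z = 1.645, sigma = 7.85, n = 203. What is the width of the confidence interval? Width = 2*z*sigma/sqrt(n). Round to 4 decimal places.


width = 2*z*sigma/sqrt(n)
2*z*sigma = 2 * 1.645 * 7.85 = 25.8265
sqrt(203) ≈ 14.247807
width = 25.8265 / 14.247807 ≈ 1.812665

1.8127


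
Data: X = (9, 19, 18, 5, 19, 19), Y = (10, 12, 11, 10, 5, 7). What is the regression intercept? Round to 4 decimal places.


a = ybar - b*xbar, where b = sum((xi-xbar)(yi-ybar)) / sum((xi-xbar)^2)
n = 6, xbar = 89/6 ≈ 14.833333, ybar = 55/6 ≈ 9.166667
Sxy = sum((xi-xbar)(yi-ybar)) = -131/6 ≈ -21.833333
Sxx = sum((xi-xbar)^2) = 1157/6 ≈ 192.833333
b = Sxy / Sxx = -131/1157 ≈ -0.113224
a = 9.166667 - (-0.113224) * 14.833333 = 141/13 ≈ 10.846154

10.8462


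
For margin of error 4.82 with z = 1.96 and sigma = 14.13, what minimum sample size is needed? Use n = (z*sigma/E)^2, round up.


z*sigma/E = 1.96 * 14.13 / 4.82 ≈ 5.745809
(z*sigma/E)^2 ≈ 33.014323
round up: n = 34

34


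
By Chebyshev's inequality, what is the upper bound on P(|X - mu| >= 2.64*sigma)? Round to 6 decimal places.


P <= 1/k^2
k^2 = 2.64^2 = 6.9696
1/k^2 = 1 / 6.9696 = 625/4356 ≈ 0.14348026

0.143480


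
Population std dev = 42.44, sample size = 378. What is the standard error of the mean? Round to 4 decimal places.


SE = sigma / sqrt(n)
sqrt(378) ≈ 19.442222
SE = 42.44 / 19.442222 ≈ 2.182878

2.1829


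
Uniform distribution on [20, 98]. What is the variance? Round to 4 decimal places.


Var = (b-a)^2 / 12
(b-a)^2 = (98 - 20)^2 = 6084
Var = 6084/12 = 507

507.0000


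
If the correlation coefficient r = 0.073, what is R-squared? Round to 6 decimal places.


R^2 = r^2 = (0.073)^2 = 0.005329

0.005329


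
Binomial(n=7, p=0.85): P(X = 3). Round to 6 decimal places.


P = C(n,k) * p^k * (1-p)^(n-k)
C(7,3) = 35
p^k = 0.85^3 = 0.614125
(1-p)^(n-k) = 0.15^4 = 0.00050625
P = 35 * 0.614125 * 0.00050625 ≈ 0.010882

0.010882


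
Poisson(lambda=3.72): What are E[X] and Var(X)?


E[X] = Var(X) = lambda = 3.72

3.72, 3.72


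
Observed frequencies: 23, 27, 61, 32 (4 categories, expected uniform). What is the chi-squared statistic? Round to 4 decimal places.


chi2 = sum((O-E)^2/E), E = total/4
total = 143, E = 143/4 = 35.75
(23 - 35.75)^2 / 35.75 = 162.5625 / 35.75 = 2601/572 ≈ 4.547203
(27 - 35.75)^2 / 35.75 = 76.5625 / 35.75 = 1225/572 ≈ 2.141608
(61 - 35.75)^2 / 35.75 = 637.5625 / 35.75 = 10201/572 ≈ 17.833916
(32 - 35.75)^2 / 35.75 = 14.0625 / 35.75 = 225/572 ≈ 0.393357
chi2 = 3563/143 ≈ 24.916084

24.9161


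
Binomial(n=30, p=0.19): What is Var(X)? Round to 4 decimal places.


Var = n*p*(1-p) = 30 * 0.19 * 0.81 = 4.617

4.6170


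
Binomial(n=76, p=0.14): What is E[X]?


E[X] = n*p = 76 * 0.14 = 10.64

10.64


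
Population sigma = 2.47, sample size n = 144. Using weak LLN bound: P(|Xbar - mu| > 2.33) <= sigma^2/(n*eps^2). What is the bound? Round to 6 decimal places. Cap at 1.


bound = min(1, sigma^2/(n*eps^2))
sigma^2 = 2.47^2 = 6.1009
n*eps^2 = 144 * 2.33^2 = 144 * 5.4289 = 781.7616
sigma^2/(n*eps^2) = 6.1009 / 781.7616 ≈ 0.00780404

0.007804


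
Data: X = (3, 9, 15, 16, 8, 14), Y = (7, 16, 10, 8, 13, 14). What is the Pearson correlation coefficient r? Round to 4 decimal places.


r = sum((xi-xbar)(yi-ybar)) / sqrt(sum((xi-xbar)^2) * sum((yi-ybar)^2))
n = 6, xbar = 65/6 ≈ 10.833333, ybar = 68/6 = 34/3 ≈ 11.333333
Sxy = sum((xi-xbar)(yi-ybar)) = 19/3 ≈ 6.333333
Sxx = sum((xi-xbar)^2) = 761/6 ≈ 126.833333
Syy = sum((yi-ybar)^2) = 190/3 ≈ 63.333333
sqrt(Sxx*Syy) ≈ 89.625765
r = Sxy / sqrt(Sxx*Syy) = 6.333333 / 89.625765 ≈ 0.070664

0.0707


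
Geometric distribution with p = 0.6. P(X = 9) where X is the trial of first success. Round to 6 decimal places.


P = (1-p)^(k-1) * p
(1-p)^(k-1) = 0.4^8 = 0.00065536
P = 0.00065536 * 0.6 = 0.000393216

0.000393


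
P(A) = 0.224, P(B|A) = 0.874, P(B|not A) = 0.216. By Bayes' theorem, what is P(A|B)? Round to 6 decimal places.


P(A|B) = P(B|A)*P(A) / P(B), P(B) = P(B|A)*P(A) + P(B|not A)*P(not A)
P(B|A)*P(A) = 0.874 * 0.224 = 0.195776
P(B|not A)*P(not A) = 0.216 * 0.776 = 0.167616
P(B) = 0.195776 + 0.167616 = 0.363392
P(A|B) = 0.195776 / 0.363392 = 3059/5678 ≈ 0.53874604

0.538746


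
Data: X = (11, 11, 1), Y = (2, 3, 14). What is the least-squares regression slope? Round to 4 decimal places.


b = sum((xi-xbar)(yi-ybar)) / sum((xi-xbar)^2)
n = 3, xbar = 23/3 ≈ 7.666667, ybar = 19/3 ≈ 6.333333
Sxy = sum((xi-xbar)(yi-ybar)) = -230/3 ≈ -76.666667
Sxx = sum((xi-xbar)^2) = 200/3 ≈ 66.666667
b = Sxy / Sxx = -1.15

-1.1500


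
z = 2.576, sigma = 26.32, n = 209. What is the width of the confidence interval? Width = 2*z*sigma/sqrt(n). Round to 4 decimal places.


width = 2*z*sigma/sqrt(n)
2*z*sigma = 2 * 2.576 * 26.32 = 135.60064
sqrt(209) ≈ 14.456832
width = 135.60064 / 14.456832 ≈ 9.379692

9.3797


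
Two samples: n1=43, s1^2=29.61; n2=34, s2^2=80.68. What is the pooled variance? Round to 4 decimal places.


sp^2 = ((n1-1)*s1^2 + (n2-1)*s2^2)/(n1+n2-2)
(n1-1)*s1^2 = 42 * 29.61 = 1243.62
(n2-1)*s2^2 = 33 * 80.68 = 2662.44
numerator = 1243.62 + 2662.44 = 3906.06
n1+n2-2 = 75
sp^2 = 3906.06 / 75 = 52.0808

52.0808


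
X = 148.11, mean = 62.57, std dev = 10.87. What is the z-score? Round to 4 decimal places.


z = (X - mu) / sigma
X - mu = 148.11 - 62.57 = 85.54
z = 85.54 / 10.87 = 8554/1087 ≈ 7.869365

7.8694


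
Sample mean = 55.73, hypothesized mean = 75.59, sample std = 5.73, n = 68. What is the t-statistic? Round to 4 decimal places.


t = (xbar - mu0) / (s/sqrt(n))
xbar - mu0 = 55.73 - 75.59 = -19.86
sqrt(68) ≈ 8.24621125
s/sqrt(n) = 5.73 / 8.24621125 ≈ 0.69486457
t = -19.86 / 0.69486457 ≈ -28.581109

-28.5811


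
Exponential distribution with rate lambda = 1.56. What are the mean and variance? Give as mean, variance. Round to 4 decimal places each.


mean = 1/lam, var = 1/lam^2
mean = 1 / 1.56 = 25/39 ≈ 0.641026
lam^2 = 1.56^2 = 2.4336
var = 1 / 2.4336 = 625/1521 ≈ 0.410914

0.6410, 0.4109


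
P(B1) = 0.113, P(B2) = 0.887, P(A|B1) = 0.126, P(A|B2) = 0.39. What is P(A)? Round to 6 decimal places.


P(A) = P(A|B1)*P(B1) + P(A|B2)*P(B2)
P(A|B1)*P(B1) = 0.126 * 0.113 = 0.014238
P(A|B2)*P(B2) = 0.39 * 0.887 = 0.34593
P(A) = 0.014238 + 0.34593 = 0.360168

0.360168


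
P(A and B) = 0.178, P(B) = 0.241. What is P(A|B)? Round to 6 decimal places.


P(A|B) = P(A and B) / P(B) = 0.178 / 0.241 = 178/241 ≈ 0.73858921

0.738589


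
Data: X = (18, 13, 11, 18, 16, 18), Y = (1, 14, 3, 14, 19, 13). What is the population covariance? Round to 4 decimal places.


Cov = (1/n)*sum((xi-xbar)(yi-ybar))
n = 6, xbar = 94/6 = 47/3 ≈ 15.666667, ybar = 64/6 = 32/3 ≈ 10.666667
sum((xi-xbar)(yi-ybar)) = 61/3 ≈ 20.333333
Cov = 20.333333 / 6 = 61/18 ≈ 3.388889

3.3889


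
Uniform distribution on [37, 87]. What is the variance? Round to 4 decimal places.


Var = (b-a)^2 / 12
(b-a)^2 = (87 - 37)^2 = 2500
Var = 2500/12 ≈ 208.333333

208.3333


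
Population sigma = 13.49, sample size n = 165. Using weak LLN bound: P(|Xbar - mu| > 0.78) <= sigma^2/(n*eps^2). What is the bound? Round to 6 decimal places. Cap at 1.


bound = min(1, sigma^2/(n*eps^2))
sigma^2 = 13.49^2 = 181.9801
n*eps^2 = 165 * 0.78^2 = 165 * 0.6084 = 100.386
sigma^2/(n*eps^2) = 181.9801 / 100.386 ≈ 1.81280358
this exceeds 1, so the bound is capped at 1

1.000000


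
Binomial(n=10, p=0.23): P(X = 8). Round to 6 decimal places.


P = C(n,k) * p^k * (1-p)^(n-k)
C(10,8) = 45
p^k = 0.23^8 ≈ 0.000007831099
(1-p)^(n-k) = 0.77^2 = 0.5929
P = 45 * 0.000007831099 * 0.5929 ≈ 0.000209

0.000209


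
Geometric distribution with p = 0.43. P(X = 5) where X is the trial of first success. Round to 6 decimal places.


P = (1-p)^(k-1) * p
(1-p)^(k-1) = 0.57^4 ≈ 0.1055600
P = 0.1055600 * 0.43 ≈ 0.04539080

0.045391


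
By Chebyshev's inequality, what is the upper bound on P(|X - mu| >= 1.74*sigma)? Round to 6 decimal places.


P <= 1/k^2
k^2 = 1.74^2 = 3.0276
1/k^2 = 1 / 3.0276 = 2500/7569 ≈ 0.33029462

0.330295


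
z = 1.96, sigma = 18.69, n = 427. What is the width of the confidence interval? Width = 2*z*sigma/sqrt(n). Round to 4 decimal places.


width = 2*z*sigma/sqrt(n)
2*z*sigma = 2 * 1.96 * 18.69 = 73.2648
sqrt(427) ≈ 20.663978
width = 73.2648 / 20.663978 ≈ 3.545532

3.5455


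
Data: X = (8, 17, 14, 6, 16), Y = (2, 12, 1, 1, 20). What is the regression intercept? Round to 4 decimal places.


a = ybar - b*xbar, where b = sum((xi-xbar)(yi-ybar)) / sum((xi-xbar)^2)
n = 5, xbar = 61/5 = 12.2, ybar = 36/5 = 7.2
Sxy = sum((xi-xbar)(yi-ybar)) = 120.8
Sxx = sum((xi-xbar)^2) = 96.8
b = Sxy / Sxx = 151/121 ≈ 1.247934
a = 7.2 - 1.247934 * 12.2 = -971/121 ≈ -8.024793

-8.0248


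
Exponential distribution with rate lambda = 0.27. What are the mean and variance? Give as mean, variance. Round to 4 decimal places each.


mean = 1/lam, var = 1/lam^2
mean = 1 / 0.27 = 100/27 ≈ 3.703704
lam^2 = 0.27^2 = 0.0729
var = 1 / 0.0729 = 10000/729 ≈ 13.717421

3.7037, 13.7174


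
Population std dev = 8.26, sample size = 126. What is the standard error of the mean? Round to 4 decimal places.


SE = sigma / sqrt(n)
sqrt(126) ≈ 11.224972
SE = 8.26 / 11.224972 ≈ 0.735859

0.7359


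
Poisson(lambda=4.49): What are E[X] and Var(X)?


E[X] = Var(X) = lambda = 4.49

4.49, 4.49


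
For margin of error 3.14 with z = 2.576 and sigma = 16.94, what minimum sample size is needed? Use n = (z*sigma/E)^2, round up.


z*sigma/E = 2.576 * 16.94 / 3.14 ≈ 13.897274
(z*sigma/E)^2 ≈ 193.134221
round up: n = 194

194


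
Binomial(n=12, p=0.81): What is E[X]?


E[X] = n*p = 12 * 0.81 = 9.72

9.72


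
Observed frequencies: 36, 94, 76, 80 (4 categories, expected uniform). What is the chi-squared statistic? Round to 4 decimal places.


chi2 = sum((O-E)^2/E), E = total/4
total = 286, E = 286/4 = 71.5
(36 - 71.5)^2 / 71.5 = 1260.25 / 71.5 = 5041/286 ≈ 17.625874
(94 - 71.5)^2 / 71.5 = 506.25 / 71.5 = 2025/286 ≈ 7.080420
(76 - 71.5)^2 / 71.5 = 20.25 / 71.5 = 81/286 ≈ 0.283217
(80 - 71.5)^2 / 71.5 = 72.25 / 71.5 = 289/286 ≈ 1.010490
chi2 = 26

26.0000


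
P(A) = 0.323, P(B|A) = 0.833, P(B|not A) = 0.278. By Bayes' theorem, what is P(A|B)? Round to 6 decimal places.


P(A|B) = P(B|A)*P(A) / P(B), P(B) = P(B|A)*P(A) + P(B|not A)*P(not A)
P(B|A)*P(A) = 0.833 * 0.323 = 0.269059
P(B|not A)*P(not A) = 0.278 * 0.677 = 0.188206
P(B) = 0.269059 + 0.188206 = 0.457265
P(A|B) = 0.269059 / 0.457265 ≈ 0.58840935

0.588409


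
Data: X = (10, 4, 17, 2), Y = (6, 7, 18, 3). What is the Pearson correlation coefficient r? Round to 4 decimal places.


r = sum((xi-xbar)(yi-ybar)) / sqrt(sum((xi-xbar)^2) * sum((yi-ybar)^2))
n = 4, xbar = 33/4 = 8.25, ybar = 34/4 = 8.5
Sxy = sum((xi-xbar)(yi-ybar)) = 119.5
Sxx = sum((xi-xbar)^2) = 136.75
Syy = sum((yi-ybar)^2) = 129
sqrt(Sxx*Syy) ≈ 132.818485
r = Sxy / sqrt(Sxx*Syy) = 119.5 / 132.818485 ≈ 0.899724

0.8997


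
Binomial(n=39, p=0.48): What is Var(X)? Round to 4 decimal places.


Var = n*p*(1-p) = 39 * 0.48 * 0.52 = 9.7344

9.7344


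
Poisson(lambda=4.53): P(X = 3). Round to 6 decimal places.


P = e^(-lam) * lam^k / k!
e^(-4.53) ≈ 0.01078068
lam^k = 4.53^3 = 92.959677
k! = 3! = 6
P = 0.01078068 * 92.959677 / 6 ≈ 0.167028

0.167028


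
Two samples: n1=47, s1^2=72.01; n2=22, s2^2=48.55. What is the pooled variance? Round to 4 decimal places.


sp^2 = ((n1-1)*s1^2 + (n2-1)*s2^2)/(n1+n2-2)
(n1-1)*s1^2 = 46 * 72.01 = 3312.46
(n2-1)*s2^2 = 21 * 48.55 = 1019.55
numerator = 3312.46 + 1019.55 = 4332.01
n1+n2-2 = 67
sp^2 = 4332.01 / 67 = 433201/6700 ≈ 64.656866

64.6569


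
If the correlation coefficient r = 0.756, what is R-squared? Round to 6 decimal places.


R^2 = r^2 = (0.756)^2 = 0.571536

0.571536


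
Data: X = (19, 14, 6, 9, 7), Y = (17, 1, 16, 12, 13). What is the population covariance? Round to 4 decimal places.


Cov = (1/n)*sum((xi-xbar)(yi-ybar))
n = 5, xbar = 55/5 = 11, ybar = 59/5 = 11.8
sum((xi-xbar)(yi-ybar)) = -17
Cov = -17 / 5 = -3.4

-3.4000


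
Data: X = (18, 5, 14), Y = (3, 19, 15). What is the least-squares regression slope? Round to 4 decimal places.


b = sum((xi-xbar)(yi-ybar)) / sum((xi-xbar)^2)
n = 3, xbar = 37/3 ≈ 12.333333, ybar = 37/3 ≈ 12.333333
Sxy = sum((xi-xbar)(yi-ybar)) = -292/3 ≈ -97.333333
Sxx = sum((xi-xbar)^2) = 266/3 ≈ 88.666667
b = Sxy / Sxx = -146/133 ≈ -1.097744

-1.0977


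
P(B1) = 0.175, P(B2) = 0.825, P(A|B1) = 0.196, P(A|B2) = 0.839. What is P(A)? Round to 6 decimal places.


P(A) = P(A|B1)*P(B1) + P(A|B2)*P(B2)
P(A|B1)*P(B1) = 0.196 * 0.175 = 0.0343
P(A|B2)*P(B2) = 0.839 * 0.825 = 0.692175
P(A) = 0.0343 + 0.692175 = 0.726475

0.726475


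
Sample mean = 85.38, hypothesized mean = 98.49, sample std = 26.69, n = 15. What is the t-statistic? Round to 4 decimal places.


t = (xbar - mu0) / (s/sqrt(n))
xbar - mu0 = 85.38 - 98.49 = -13.11
sqrt(15) ≈ 3.87298335
s/sqrt(n) = 26.69 / 3.87298335 ≈ 6.89132837
t = -13.11 / 6.89132837 ≈ -1.902391

-1.9024


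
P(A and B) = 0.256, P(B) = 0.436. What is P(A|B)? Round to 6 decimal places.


P(A|B) = P(A and B) / P(B) = 0.256 / 0.436 = 64/109 ≈ 0.58715596

0.587156


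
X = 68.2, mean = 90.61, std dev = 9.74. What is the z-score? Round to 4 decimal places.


z = (X - mu) / sigma
X - mu = 68.2 - 90.61 = -22.41
z = -22.41 / 9.74 = -2241/974 ≈ -2.300821

-2.3008


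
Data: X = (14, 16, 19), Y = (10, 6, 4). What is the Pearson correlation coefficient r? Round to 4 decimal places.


r = sum((xi-xbar)(yi-ybar)) / sqrt(sum((xi-xbar)^2) * sum((yi-ybar)^2))
n = 3, xbar = 49/3 ≈ 16.333333, ybar = 20/3 ≈ 6.666667
Sxy = sum((xi-xbar)(yi-ybar)) = -44/3 ≈ -14.666667
Sxx = sum((xi-xbar)^2) = 38/3 ≈ 12.666667
Syy = sum((yi-ybar)^2) = 56/3 ≈ 18.666667
sqrt(Sxx*Syy) ≈ 15.376750
r = Sxy / sqrt(Sxx*Syy) = -14.666667 / 15.376750 ≈ -0.953821

-0.9538


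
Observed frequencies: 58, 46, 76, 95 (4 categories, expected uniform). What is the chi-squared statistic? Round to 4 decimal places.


chi2 = sum((O-E)^2/E), E = total/4
total = 275, E = 275/4 = 68.75
(58 - 68.75)^2 / 68.75 = 115.5625 / 68.75 = 1849/1100 ≈ 1.680909
(46 - 68.75)^2 / 68.75 = 517.5625 / 68.75 = 8281/1100 ≈ 7.528182
(76 - 68.75)^2 / 68.75 = 52.5625 / 68.75 = 841/1100 ≈ 0.764545
(95 - 68.75)^2 / 68.75 = 689.0625 / 68.75 = 441/44 ≈ 10.022727
chi2 = 5499/275 ≈ 19.996364

19.9964


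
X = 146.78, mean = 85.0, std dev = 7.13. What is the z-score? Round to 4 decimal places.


z = (X - mu) / sigma
X - mu = 146.78 - 85.0 = 61.78
z = 61.78 / 7.13 = 6178/713 ≈ 8.664797

8.6648


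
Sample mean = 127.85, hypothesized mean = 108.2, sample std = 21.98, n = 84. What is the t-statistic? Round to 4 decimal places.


t = (xbar - mu0) / (s/sqrt(n))
xbar - mu0 = 127.85 - 108.2 = 19.65
sqrt(84) ≈ 9.16515139
s/sqrt(n) = 21.98 / 9.16515139 ≈ 2.39821461
t = 19.65 / 2.39821461 ≈ 8.193595

8.1936


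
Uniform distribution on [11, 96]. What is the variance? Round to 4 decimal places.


Var = (b-a)^2 / 12
(b-a)^2 = (96 - 11)^2 = 7225
Var = 7225/12 ≈ 602.083333

602.0833


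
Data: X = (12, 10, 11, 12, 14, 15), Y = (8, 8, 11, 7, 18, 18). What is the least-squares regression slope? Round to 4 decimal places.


b = sum((xi-xbar)(yi-ybar)) / sum((xi-xbar)^2)
n = 6, xbar = 74/6 = 37/3 ≈ 12.333333, ybar = 70/6 = 35/3 ≈ 11.666667
Sxy = sum((xi-xbar)(yi-ybar)) = 119/3 ≈ 39.666667
Sxx = sum((xi-xbar)^2) = 52/3 ≈ 17.333333
b = Sxy / Sxx = 119/52 ≈ 2.288462

2.2885


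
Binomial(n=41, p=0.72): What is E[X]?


E[X] = n*p = 41 * 0.72 = 29.52

29.52


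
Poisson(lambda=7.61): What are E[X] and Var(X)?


E[X] = Var(X) = lambda = 7.61

7.61, 7.61


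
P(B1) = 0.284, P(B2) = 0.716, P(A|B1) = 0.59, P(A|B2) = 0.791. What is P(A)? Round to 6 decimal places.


P(A) = P(A|B1)*P(B1) + P(A|B2)*P(B2)
P(A|B1)*P(B1) = 0.59 * 0.284 = 0.16756
P(A|B2)*P(B2) = 0.791 * 0.716 = 0.566356
P(A) = 0.16756 + 0.566356 = 0.733916

0.733916


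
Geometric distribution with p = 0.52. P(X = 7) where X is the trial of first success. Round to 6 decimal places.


P = (1-p)^(k-1) * p
(1-p)^(k-1) = 0.48^6 ≈ 0.01223059
P = 0.01223059 * 0.52 ≈ 0.006359907

0.006360


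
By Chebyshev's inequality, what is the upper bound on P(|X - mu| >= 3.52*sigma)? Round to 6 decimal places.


P <= 1/k^2
k^2 = 3.52^2 = 12.3904
1/k^2 = 1 / 12.3904 = 625/7744 ≈ 0.08070764

0.080708


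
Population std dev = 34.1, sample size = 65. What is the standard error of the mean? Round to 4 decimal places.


SE = sigma / sqrt(n)
sqrt(65) ≈ 8.062258
SE = 34.1 / 8.062258 ≈ 4.229584

4.2296


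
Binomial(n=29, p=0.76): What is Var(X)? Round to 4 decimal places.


Var = n*p*(1-p) = 29 * 0.76 * 0.24 = 5.2896

5.2896


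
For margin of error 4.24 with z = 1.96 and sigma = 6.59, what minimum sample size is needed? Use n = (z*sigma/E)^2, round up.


z*sigma/E = 1.96 * 6.59 / 4.24 ≈ 3.046321
(z*sigma/E)^2 ≈ 9.280070
round up: n = 10

10


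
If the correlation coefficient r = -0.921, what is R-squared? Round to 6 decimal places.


R^2 = r^2 = (-0.921)^2 = 0.848241

0.848241


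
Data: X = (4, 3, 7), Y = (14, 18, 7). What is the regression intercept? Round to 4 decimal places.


a = ybar - b*xbar, where b = sum((xi-xbar)(yi-ybar)) / sum((xi-xbar)^2)
n = 3, xbar = 14/3 ≈ 4.666667, ybar = 39/3 = 13
Sxy = sum((xi-xbar)(yi-ybar)) = -23
Sxx = sum((xi-xbar)^2) = 26/3 ≈ 8.666667
b = Sxy / Sxx = -69/26 ≈ -2.653846
a = 13 - (-2.653846) * 4.666667 = 330/13 ≈ 25.384615

25.3846


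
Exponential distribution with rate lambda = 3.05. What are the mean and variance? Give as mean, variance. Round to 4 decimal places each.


mean = 1/lam, var = 1/lam^2
mean = 1 / 3.05 = 20/61 ≈ 0.327869
lam^2 = 3.05^2 = 9.3025
var = 1 / 9.3025 = 400/3721 ≈ 0.107498

0.3279, 0.1075


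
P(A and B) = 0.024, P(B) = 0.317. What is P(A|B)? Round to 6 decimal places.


P(A|B) = P(A and B) / P(B) = 0.024 / 0.317 = 24/317 ≈ 0.07570978

0.075710


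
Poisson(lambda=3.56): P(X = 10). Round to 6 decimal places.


P = e^(-lam) * lam^k / k!
e^(-3.56) ≈ 0.02843882
lam^k = 3.56^10 ≈ 326964.031573
k! = 10! = 3628800
P = 0.02843882 * 326964.031573 / 3628800 ≈ 0.002562

0.002562


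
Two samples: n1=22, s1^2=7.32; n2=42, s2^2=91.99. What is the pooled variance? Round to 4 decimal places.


sp^2 = ((n1-1)*s1^2 + (n2-1)*s2^2)/(n1+n2-2)
(n1-1)*s1^2 = 21 * 7.32 = 153.72
(n2-1)*s2^2 = 41 * 91.99 = 3771.59
numerator = 153.72 + 3771.59 = 3925.31
n1+n2-2 = 62
sp^2 = 3925.31 / 62 = 392531/6200 ≈ 63.311452

63.3115


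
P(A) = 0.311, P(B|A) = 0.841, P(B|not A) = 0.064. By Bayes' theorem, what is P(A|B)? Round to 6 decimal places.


P(A|B) = P(B|A)*P(A) / P(B), P(B) = P(B|A)*P(A) + P(B|not A)*P(not A)
P(B|A)*P(A) = 0.841 * 0.311 = 0.261551
P(B|not A)*P(not A) = 0.064 * 0.689 = 0.044096
P(B) = 0.261551 + 0.044096 = 0.305647
P(A|B) = 0.261551 / 0.305647 ≈ 0.85572899

0.855729


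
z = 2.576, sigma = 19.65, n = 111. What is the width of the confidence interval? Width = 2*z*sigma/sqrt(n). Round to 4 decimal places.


width = 2*z*sigma/sqrt(n)
2*z*sigma = 2 * 2.576 * 19.65 = 101.2368
sqrt(111) ≈ 10.535654
width = 101.2368 / 10.535654 ≈ 9.608972

9.6090


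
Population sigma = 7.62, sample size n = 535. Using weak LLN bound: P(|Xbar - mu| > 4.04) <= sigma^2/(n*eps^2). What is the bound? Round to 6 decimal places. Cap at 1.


bound = min(1, sigma^2/(n*eps^2))
sigma^2 = 7.62^2 = 58.0644
n*eps^2 = 535 * 4.04^2 = 535 * 16.3216 = 8732.056
sigma^2/(n*eps^2) = 58.0644 / 8732.056 ≈ 0.00664957

0.006650


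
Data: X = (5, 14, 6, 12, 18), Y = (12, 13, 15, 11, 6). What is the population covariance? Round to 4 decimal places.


Cov = (1/n)*sum((xi-xbar)(yi-ybar))
n = 5, xbar = 55/5 = 11, ybar = 57/5 = 11.4
sum((xi-xbar)(yi-ybar)) = -55
Cov = -55 / 5 = -11

-11.0000


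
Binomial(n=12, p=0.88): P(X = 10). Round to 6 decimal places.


P = C(n,k) * p^k * (1-p)^(n-k)
C(12,10) = 66
p^k = 0.88^10 ≈ 0.2785010
(1-p)^(n-k) = 0.12^2 = 0.0144
P = 66 * 0.2785010 * 0.0144 ≈ 0.264687

0.264687


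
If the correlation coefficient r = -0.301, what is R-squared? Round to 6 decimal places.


R^2 = r^2 = (-0.301)^2 = 0.090601

0.090601


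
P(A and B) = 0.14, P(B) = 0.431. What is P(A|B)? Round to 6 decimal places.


P(A|B) = P(A and B) / P(B) = 0.14 / 0.431 = 140/431 ≈ 0.32482599

0.324826


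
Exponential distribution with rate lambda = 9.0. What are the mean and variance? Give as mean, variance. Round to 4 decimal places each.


mean = 1/lam, var = 1/lam^2
mean = 1 / 9.0 = 1/9 ≈ 0.111111
lam^2 = 9.0^2 = 81
var = 1 / 81 = 1/81 ≈ 0.012346

0.1111, 0.0123


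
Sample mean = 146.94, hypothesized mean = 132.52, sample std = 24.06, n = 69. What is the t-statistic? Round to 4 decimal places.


t = (xbar - mu0) / (s/sqrt(n))
xbar - mu0 = 146.94 - 132.52 = 14.42
sqrt(69) ≈ 8.30662386
s/sqrt(n) = 24.06 / 8.30662386 ≈ 2.89648363
t = 14.42 / 2.89648363 ≈ 4.978450

4.9785


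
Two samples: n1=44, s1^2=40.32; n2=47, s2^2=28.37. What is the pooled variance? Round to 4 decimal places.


sp^2 = ((n1-1)*s1^2 + (n2-1)*s2^2)/(n1+n2-2)
(n1-1)*s1^2 = 43 * 40.32 = 1733.76
(n2-1)*s2^2 = 46 * 28.37 = 1305.02
numerator = 1733.76 + 1305.02 = 3038.78
n1+n2-2 = 89
sp^2 = 3038.78 / 89 = 151939/4450 ≈ 34.143596

34.1436


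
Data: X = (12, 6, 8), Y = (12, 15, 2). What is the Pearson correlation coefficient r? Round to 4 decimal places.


r = sum((xi-xbar)(yi-ybar)) / sqrt(sum((xi-xbar)^2) * sum((yi-ybar)^2))
n = 3, xbar = 26/3 ≈ 8.666667, ybar = 29/3 ≈ 9.666667
Sxy = sum((xi-xbar)(yi-ybar)) = -4/3 ≈ -1.333333
Sxx = sum((xi-xbar)^2) = 56/3 ≈ 18.666667
Syy = sum((yi-ybar)^2) = 278/3 ≈ 92.666667
sqrt(Sxx*Syy) ≈ 41.590597
r = Sxy / sqrt(Sxx*Syy) = -1.333333 / 41.590597 ≈ -0.032059

-0.0321


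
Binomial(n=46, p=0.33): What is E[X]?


E[X] = n*p = 46 * 0.33 = 15.18

15.18


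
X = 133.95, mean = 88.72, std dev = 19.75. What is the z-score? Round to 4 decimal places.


z = (X - mu) / sigma
X - mu = 133.95 - 88.72 = 45.23
z = 45.23 / 19.75 = 4523/1975 ≈ 2.290127

2.2901


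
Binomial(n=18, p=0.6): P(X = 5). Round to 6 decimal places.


P = C(n,k) * p^k * (1-p)^(n-k)
C(18,5) = 8568
p^k = 0.6^5 = 0.07776
(1-p)^(n-k) = 0.4^13 ≈ 0.000006710886
P = 8568 * 0.07776 * 0.000006710886 ≈ 0.004471

0.004471


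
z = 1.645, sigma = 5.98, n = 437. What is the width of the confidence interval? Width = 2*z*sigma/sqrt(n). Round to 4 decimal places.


width = 2*z*sigma/sqrt(n)
2*z*sigma = 2 * 1.645 * 5.98 = 19.6742
sqrt(437) ≈ 20.904545
width = 19.6742 / 20.904545 ≈ 0.941145

0.9411


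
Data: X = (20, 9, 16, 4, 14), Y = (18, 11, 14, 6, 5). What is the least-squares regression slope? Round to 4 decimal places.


b = sum((xi-xbar)(yi-ybar)) / sum((xi-xbar)^2)
n = 5, xbar = 63/5 = 12.6, ybar = 54/5 = 10.8
Sxy = sum((xi-xbar)(yi-ybar)) = 96.6
Sxx = sum((xi-xbar)^2) = 155.2
b = Sxy / Sxx = 483/776 ≈ 0.622423

0.6224


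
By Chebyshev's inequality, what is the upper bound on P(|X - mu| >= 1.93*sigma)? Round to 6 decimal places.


P <= 1/k^2
k^2 = 1.93^2 = 3.7249
1/k^2 = 1 / 3.7249 ≈ 0.26846358

0.268464


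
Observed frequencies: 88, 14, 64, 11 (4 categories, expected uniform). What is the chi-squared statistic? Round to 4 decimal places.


chi2 = sum((O-E)^2/E), E = total/4
total = 177, E = 177/4 = 44.25
(88 - 44.25)^2 / 44.25 = 1914.0625 / 44.25 = 30625/708 ≈ 43.255650
(14 - 44.25)^2 / 44.25 = 915.0625 / 44.25 = 14641/708 ≈ 20.679379
(64 - 44.25)^2 / 44.25 = 390.0625 / 44.25 = 6241/708 ≈ 8.814972
(11 - 44.25)^2 / 44.25 = 1105.5625 / 44.25 = 17689/708 ≈ 24.984463
chi2 = 17299/177 ≈ 97.734463

97.7345


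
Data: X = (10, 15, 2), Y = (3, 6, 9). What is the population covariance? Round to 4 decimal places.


Cov = (1/n)*sum((xi-xbar)(yi-ybar))
n = 3, xbar = 27/3 = 9, ybar = 18/3 = 6
sum((xi-xbar)(yi-ybar)) = -24
Cov = -24 / 3 = -8

-8.0000


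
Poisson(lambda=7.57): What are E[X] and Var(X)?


E[X] = Var(X) = lambda = 7.57

7.57, 7.57


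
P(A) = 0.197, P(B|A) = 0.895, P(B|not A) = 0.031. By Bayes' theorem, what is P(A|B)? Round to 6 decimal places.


P(A|B) = P(B|A)*P(A) / P(B), P(B) = P(B|A)*P(A) + P(B|not A)*P(not A)
P(B|A)*P(A) = 0.895 * 0.197 = 0.176315
P(B|not A)*P(not A) = 0.031 * 0.803 = 0.024893
P(B) = 0.176315 + 0.024893 = 0.201208
P(A|B) = 0.176315 / 0.201208 ≈ 0.87628226

0.876282


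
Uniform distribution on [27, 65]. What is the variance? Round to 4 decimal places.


Var = (b-a)^2 / 12
(b-a)^2 = (65 - 27)^2 = 1444
Var = 1444/12 ≈ 120.333333

120.3333


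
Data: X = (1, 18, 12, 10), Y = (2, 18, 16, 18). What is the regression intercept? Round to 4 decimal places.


a = ybar - b*xbar, where b = sum((xi-xbar)(yi-ybar)) / sum((xi-xbar)^2)
n = 4, xbar = 41/4 = 10.25, ybar = 54/4 = 13.5
Sxy = sum((xi-xbar)(yi-ybar)) = 144.5
Sxx = sum((xi-xbar)^2) = 148.75
b = Sxy / Sxx = 34/35 ≈ 0.971429
a = 13.5 - 0.971429 * 10.25 = 124/35 ≈ 3.542857

3.5429


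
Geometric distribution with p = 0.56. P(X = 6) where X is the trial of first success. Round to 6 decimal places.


P = (1-p)^(k-1) * p
(1-p)^(k-1) = 0.44^5 ≈ 0.01649162
P = 0.01649162 * 0.56 ≈ 0.009235309

0.009235


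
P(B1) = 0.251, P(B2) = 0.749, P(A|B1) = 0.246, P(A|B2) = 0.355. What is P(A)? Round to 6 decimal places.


P(A) = P(A|B1)*P(B1) + P(A|B2)*P(B2)
P(A|B1)*P(B1) = 0.246 * 0.251 = 0.061746
P(A|B2)*P(B2) = 0.355 * 0.749 = 0.265895
P(A) = 0.061746 + 0.265895 = 0.327641

0.327641


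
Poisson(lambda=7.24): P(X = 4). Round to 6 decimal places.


P = e^(-lam) * lam^k / k!
e^(-7.24) ≈ 0.0007173118
lam^k = 7.24^4 ≈ 2747.604790
k! = 4! = 24
P = 0.0007173118 * 2747.604790 / 24 ≈ 0.082120

0.082120


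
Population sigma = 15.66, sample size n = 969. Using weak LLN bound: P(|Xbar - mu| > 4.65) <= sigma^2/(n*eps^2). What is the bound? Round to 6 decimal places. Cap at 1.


bound = min(1, sigma^2/(n*eps^2))
sigma^2 = 15.66^2 = 245.2356
n*eps^2 = 969 * 4.65^2 = 969 * 21.6225 = 20952.2025
sigma^2/(n*eps^2) = 245.2356 / 20952.2025 ≈ 0.01170453

0.011705


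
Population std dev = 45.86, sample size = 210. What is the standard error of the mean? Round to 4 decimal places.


SE = sigma / sqrt(n)
sqrt(210) ≈ 14.491377
SE = 45.86 / 14.491377 ≈ 3.164641

3.1646


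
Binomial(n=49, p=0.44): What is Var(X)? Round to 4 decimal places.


Var = n*p*(1-p) = 49 * 0.44 * 0.56 = 12.0736

12.0736


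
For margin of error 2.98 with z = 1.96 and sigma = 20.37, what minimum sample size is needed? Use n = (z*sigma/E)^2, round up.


z*sigma/E = 1.96 * 20.37 / 2.98 = 99813/7450 ≈ 13.397718
(z*sigma/E)^2 ≈ 179.498851
round up: n = 180

180


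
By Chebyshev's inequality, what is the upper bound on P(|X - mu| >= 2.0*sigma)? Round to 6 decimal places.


P <= 1/k^2
k^2 = 2.0^2 = 4
1/k^2 = 1 / 4 = 0.25

0.250000


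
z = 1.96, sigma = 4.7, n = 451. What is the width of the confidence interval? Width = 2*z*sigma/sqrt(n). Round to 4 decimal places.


width = 2*z*sigma/sqrt(n)
2*z*sigma = 2 * 1.96 * 4.7 = 18.424
sqrt(451) ≈ 21.236761
width = 18.424 / 21.236761 ≈ 0.867552

0.8676


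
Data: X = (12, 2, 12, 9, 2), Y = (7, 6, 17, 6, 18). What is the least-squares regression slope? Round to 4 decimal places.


b = sum((xi-xbar)(yi-ybar)) / sum((xi-xbar)^2)
n = 5, xbar = 37/5 = 7.4, ybar = 54/5 = 10.8
Sxy = sum((xi-xbar)(yi-ybar)) = -9.6
Sxx = sum((xi-xbar)^2) = 103.2
b = Sxy / Sxx = -4/43 ≈ -0.093023

-0.0930


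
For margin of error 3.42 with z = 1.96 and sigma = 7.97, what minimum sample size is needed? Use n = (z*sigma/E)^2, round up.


z*sigma/E = 1.96 * 7.97 / 3.42 = 39053/8550 ≈ 4.567602
(z*sigma/E)^2 ≈ 20.862991
round up: n = 21

21


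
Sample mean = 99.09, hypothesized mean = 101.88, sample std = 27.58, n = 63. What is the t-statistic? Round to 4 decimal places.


t = (xbar - mu0) / (s/sqrt(n))
xbar - mu0 = 99.09 - 101.88 = -2.79
sqrt(63) ≈ 7.93725393
s/sqrt(n) = 27.58 / 7.93725393 ≈ 3.47475339
t = -2.79 / 3.47475339 ≈ -0.802935

-0.8029


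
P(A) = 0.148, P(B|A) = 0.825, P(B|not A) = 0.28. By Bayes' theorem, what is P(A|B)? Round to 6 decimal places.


P(A|B) = P(B|A)*P(A) / P(B), P(B) = P(B|A)*P(A) + P(B|not A)*P(not A)
P(B|A)*P(A) = 0.825 * 0.148 = 0.1221
P(B|not A)*P(not A) = 0.28 * 0.852 = 0.23856
P(B) = 0.1221 + 0.23856 = 0.36066
P(A|B) = 0.1221 / 0.36066 = 2035/6011 ≈ 0.33854600

0.338546


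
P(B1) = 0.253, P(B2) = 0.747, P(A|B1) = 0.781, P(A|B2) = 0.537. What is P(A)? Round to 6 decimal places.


P(A) = P(A|B1)*P(B1) + P(A|B2)*P(B2)
P(A|B1)*P(B1) = 0.781 * 0.253 = 0.197593
P(A|B2)*P(B2) = 0.537 * 0.747 = 0.401139
P(A) = 0.197593 + 0.401139 = 0.598732

0.598732


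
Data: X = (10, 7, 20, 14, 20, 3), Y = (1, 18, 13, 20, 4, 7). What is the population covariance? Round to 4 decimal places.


Cov = (1/n)*sum((xi-xbar)(yi-ybar))
n = 6, xbar = 74/6 = 37/3 ≈ 12.333333, ybar = 63/6 = 10.5
sum((xi-xbar)(yi-ybar)) = 0
Cov = 0 / 6 = 0

0.0000


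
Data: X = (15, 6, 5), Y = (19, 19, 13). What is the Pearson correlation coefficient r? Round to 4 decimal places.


r = sum((xi-xbar)(yi-ybar)) / sqrt(sum((xi-xbar)^2) * sum((yi-ybar)^2))
n = 3, xbar = 26/3 ≈ 8.666667, ybar = 51/3 = 17
Sxy = sum((xi-xbar)(yi-ybar)) = 22
Sxx = sum((xi-xbar)^2) = 182/3 ≈ 60.666667
Syy = sum((yi-ybar)^2) = 24
sqrt(Sxx*Syy) ≈ 38.157568
r = Sxy / sqrt(Sxx*Syy) = 22 / 38.157568 ≈ 0.576557

0.5766


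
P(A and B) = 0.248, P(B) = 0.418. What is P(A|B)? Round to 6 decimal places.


P(A|B) = P(A and B) / P(B) = 0.248 / 0.418 = 124/209 ≈ 0.59330144

0.593301


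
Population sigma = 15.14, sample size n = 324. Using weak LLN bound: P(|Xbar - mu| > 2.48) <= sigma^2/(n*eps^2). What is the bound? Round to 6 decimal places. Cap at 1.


bound = min(1, sigma^2/(n*eps^2))
sigma^2 = 15.14^2 = 229.2196
n*eps^2 = 324 * 2.48^2 = 324 * 6.1504 = 1992.7296
sigma^2/(n*eps^2) = 229.2196 / 1992.7296 ≈ 0.11502795

0.115028


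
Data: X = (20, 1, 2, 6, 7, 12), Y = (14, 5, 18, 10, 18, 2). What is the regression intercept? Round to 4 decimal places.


a = ybar - b*xbar, where b = sum((xi-xbar)(yi-ybar)) / sum((xi-xbar)^2)
n = 6, xbar = 48/6 = 8, ybar = 67/6 ≈ 11.166667
Sxy = sum((xi-xbar)(yi-ybar)) = -5
Sxx = sum((xi-xbar)^2) = 250
b = Sxy / Sxx = -0.02
a = 11.166667 - (-0.02) * 8 = 1699/150 ≈ 11.326667

11.3267


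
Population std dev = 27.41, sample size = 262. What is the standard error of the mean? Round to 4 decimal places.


SE = sigma / sqrt(n)
sqrt(262) ≈ 16.186414
SE = 27.41 / 16.186414 ≈ 1.693395

1.6934


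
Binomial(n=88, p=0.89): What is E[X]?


E[X] = n*p = 88 * 0.89 = 78.32

78.32


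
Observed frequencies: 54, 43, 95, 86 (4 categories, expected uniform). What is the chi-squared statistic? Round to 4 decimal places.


chi2 = sum((O-E)^2/E), E = total/4
total = 278, E = 278/4 = 69.5
(54 - 69.5)^2 / 69.5 = 240.25 / 69.5 = 961/278 ≈ 3.456835
(43 - 69.5)^2 / 69.5 = 702.25 / 69.5 = 2809/278 ≈ 10.104317
(95 - 69.5)^2 / 69.5 = 650.25 / 69.5 = 2601/278 ≈ 9.356115
(86 - 69.5)^2 / 69.5 = 272.25 / 69.5 = 1089/278 ≈ 3.917266
chi2 = 3730/139 ≈ 26.834532

26.8345


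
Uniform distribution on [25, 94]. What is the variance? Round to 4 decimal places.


Var = (b-a)^2 / 12
(b-a)^2 = (94 - 25)^2 = 4761
Var = 4761/12 = 396.75

396.7500


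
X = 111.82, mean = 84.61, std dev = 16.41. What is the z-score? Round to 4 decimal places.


z = (X - mu) / sigma
X - mu = 111.82 - 84.61 = 27.21
z = 27.21 / 16.41 = 907/547 ≈ 1.658135

1.6581


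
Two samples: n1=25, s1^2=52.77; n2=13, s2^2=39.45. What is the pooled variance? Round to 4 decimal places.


sp^2 = ((n1-1)*s1^2 + (n2-1)*s2^2)/(n1+n2-2)
(n1-1)*s1^2 = 24 * 52.77 = 1266.48
(n2-1)*s2^2 = 12 * 39.45 = 473.4
numerator = 1266.48 + 473.4 = 1739.88
n1+n2-2 = 36
sp^2 = 1739.88 / 36 = 48.33

48.3300


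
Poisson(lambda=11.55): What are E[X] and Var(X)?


E[X] = Var(X) = lambda = 11.55

11.55, 11.55


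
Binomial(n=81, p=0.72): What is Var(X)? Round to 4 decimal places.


Var = n*p*(1-p) = 81 * 0.72 * 0.28 = 16.3296

16.3296


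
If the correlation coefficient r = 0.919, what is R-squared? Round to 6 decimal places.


R^2 = r^2 = (0.919)^2 = 0.844561

0.844561


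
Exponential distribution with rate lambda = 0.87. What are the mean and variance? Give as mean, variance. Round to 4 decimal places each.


mean = 1/lam, var = 1/lam^2
mean = 1 / 0.87 = 100/87 ≈ 1.149425
lam^2 = 0.87^2 = 0.7569
var = 1 / 0.7569 = 10000/7569 ≈ 1.321178

1.1494, 1.3212


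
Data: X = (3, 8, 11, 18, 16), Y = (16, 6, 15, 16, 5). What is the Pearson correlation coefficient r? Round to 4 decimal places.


r = sum((xi-xbar)(yi-ybar)) / sqrt(sum((xi-xbar)^2) * sum((yi-ybar)^2))
n = 5, xbar = 56/5 = 11.2, ybar = 58/5 = 11.6
Sxy = sum((xi-xbar)(yi-ybar)) = -20.6
Sxx = sum((xi-xbar)^2) = 146.8
Syy = sum((yi-ybar)^2) = 125.2
sqrt(Sxx*Syy) ≈ 135.570498
r = Sxy / sqrt(Sxx*Syy) = -20.6 / 135.570498 ≈ -0.151950

-0.1520


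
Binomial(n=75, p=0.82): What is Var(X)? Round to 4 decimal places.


Var = n*p*(1-p) = 75 * 0.82 * 0.18 = 11.07

11.0700


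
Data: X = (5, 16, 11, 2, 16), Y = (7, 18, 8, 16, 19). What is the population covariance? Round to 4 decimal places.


Cov = (1/n)*sum((xi-xbar)(yi-ybar))
n = 5, xbar = 50/5 = 10, ybar = 68/5 = 13.6
sum((xi-xbar)(yi-ybar)) = 67
Cov = 67 / 5 = 13.4

13.4000


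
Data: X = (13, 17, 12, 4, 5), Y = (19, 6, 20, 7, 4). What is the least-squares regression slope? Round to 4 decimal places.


b = sum((xi-xbar)(yi-ybar)) / sum((xi-xbar)^2)
n = 5, xbar = 51/5 = 10.2, ybar = 56/5 = 11.2
Sxy = sum((xi-xbar)(yi-ybar)) = 65.8
Sxx = sum((xi-xbar)^2) = 122.8
b = Sxy / Sxx = 329/614 ≈ 0.535831

0.5358


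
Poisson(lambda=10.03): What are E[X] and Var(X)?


E[X] = Var(X) = lambda = 10.03

10.03, 10.03


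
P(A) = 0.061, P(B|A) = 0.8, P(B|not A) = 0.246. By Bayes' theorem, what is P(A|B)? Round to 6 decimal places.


P(A|B) = P(B|A)*P(A) / P(B), P(B) = P(B|A)*P(A) + P(B|not A)*P(not A)
P(B|A)*P(A) = 0.8 * 0.061 = 0.0488
P(B|not A)*P(not A) = 0.246 * 0.939 = 0.230994
P(B) = 0.0488 + 0.230994 = 0.279794
P(A|B) = 0.0488 / 0.279794 ≈ 0.17441403

0.174414


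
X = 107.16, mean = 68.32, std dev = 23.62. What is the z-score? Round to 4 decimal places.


z = (X - mu) / sigma
X - mu = 107.16 - 68.32 = 38.84
z = 38.84 / 23.62 = 1942/1181 ≈ 1.644369

1.6444


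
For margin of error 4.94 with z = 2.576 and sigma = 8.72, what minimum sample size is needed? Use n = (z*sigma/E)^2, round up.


z*sigma/E = 2.576 * 8.72 / 4.94 ≈ 4.547109
(z*sigma/E)^2 ≈ 20.676203
round up: n = 21

21


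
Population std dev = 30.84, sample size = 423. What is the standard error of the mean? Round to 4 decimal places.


SE = sigma / sqrt(n)
sqrt(423) ≈ 20.566964
SE = 30.84 / 20.566964 ≈ 1.499492

1.4995


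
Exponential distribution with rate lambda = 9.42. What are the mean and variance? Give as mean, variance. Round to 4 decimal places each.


mean = 1/lam, var = 1/lam^2
mean = 1 / 9.42 = 50/471 ≈ 0.106157
lam^2 = 9.42^2 = 88.7364
var = 1 / 88.7364 ≈ 0.011269

0.1062, 0.0113


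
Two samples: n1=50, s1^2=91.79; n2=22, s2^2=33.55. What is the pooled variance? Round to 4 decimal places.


sp^2 = ((n1-1)*s1^2 + (n2-1)*s2^2)/(n1+n2-2)
(n1-1)*s1^2 = 49 * 91.79 = 4497.71
(n2-1)*s2^2 = 21 * 33.55 = 704.55
numerator = 4497.71 + 704.55 = 5202.26
n1+n2-2 = 70
sp^2 = 5202.26 / 70 = 74.318

74.3180


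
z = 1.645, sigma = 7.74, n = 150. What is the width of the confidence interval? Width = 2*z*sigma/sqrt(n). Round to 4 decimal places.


width = 2*z*sigma/sqrt(n)
2*z*sigma = 2 * 1.645 * 7.74 = 25.4646
sqrt(150) ≈ 12.247449
width = 25.4646 / 12.247449 ≈ 2.079176

2.0792
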